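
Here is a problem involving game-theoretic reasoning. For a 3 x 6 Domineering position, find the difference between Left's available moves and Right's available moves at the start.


Board is 3 x 6 (rows x cols).
Left (vertical) placements: (rows-1) * cols = 2 * 6 = 12
Right (horizontal) placements: rows * (cols-1) = 3 * 5 = 15
Advantage = Left - Right = 12 - 15 = -3

-3


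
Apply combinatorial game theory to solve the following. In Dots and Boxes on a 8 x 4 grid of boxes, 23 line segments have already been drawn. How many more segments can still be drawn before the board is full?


Grid: 8 x 4 boxes, i.e. 9 rows and 5 columns of dots.
Horizontal edges: (rows + 1) * cols = 9 * 4 = 36
Vertical edges: rows * (cols + 1) = 8 * 5 = 40
Total edges: 36 + 40 = 76
Edges drawn: 23
Remaining: 76 - 23 = 53

53


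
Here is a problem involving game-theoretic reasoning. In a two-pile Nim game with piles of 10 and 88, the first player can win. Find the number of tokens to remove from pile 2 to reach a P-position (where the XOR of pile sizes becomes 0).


Piles: 10 and 88
Current XOR: 10 XOR 88 = 82 (non-zero, so this is an N-position).
To make the XOR zero, we need to find a move that balances the piles.
For pile 2 (size 88): target = 88 XOR 82 = 10
We reduce pile 2 from 88 to 10.
Tokens removed: 88 - 10 = 78
Verification: 10 XOR 10 = 0

78


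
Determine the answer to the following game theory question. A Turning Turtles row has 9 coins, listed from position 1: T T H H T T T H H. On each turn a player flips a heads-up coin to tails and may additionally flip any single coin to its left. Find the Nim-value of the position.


Coins: T T H H T T T H H
Key fact: a single head at position k behaves exactly like a Nim heap of size k (turning it to T and optionally flipping a coin at j < k corresponds to moving the heap from k to j, or to 0), and heads combine as a disjunctive sum (two heads at the same place would cancel, matching j XOR j = 0). So the Nim-value is the XOR of the 1-indexed positions of the heads.
Face-up positions (1-indexed): [3, 4, 8, 9]
XOR 0 with 3: 0 XOR 3 = 3
XOR 3 with 4: 3 XOR 4 = 7
XOR 7 with 8: 7 XOR 8 = 15
XOR 15 with 9: 15 XOR 9 = 6
Nim-value = 6

6


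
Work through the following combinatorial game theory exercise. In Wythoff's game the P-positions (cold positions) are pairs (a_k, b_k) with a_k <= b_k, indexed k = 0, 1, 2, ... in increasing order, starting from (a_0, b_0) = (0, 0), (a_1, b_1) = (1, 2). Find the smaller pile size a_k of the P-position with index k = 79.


By Wythoff's theorem, a_k = floor(k * phi) and b_k = floor(k * phi^2) = a_k + k, where phi = (1 + sqrt(5))/2 is the golden ratio.
phi = (1 + sqrt(5))/2 = 1.618034
k = 79
k * phi = 79 * 1.618034 = 127.824685
a_79 = floor(k * phi) = 127

127


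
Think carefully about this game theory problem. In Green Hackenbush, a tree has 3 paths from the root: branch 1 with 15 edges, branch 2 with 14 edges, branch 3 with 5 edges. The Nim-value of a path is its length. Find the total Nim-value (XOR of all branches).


The tree has 3 branches from the ground vertex.
In Green Hackenbush, the Nim-value of a simple path of length k is k.
Branch 1: length 15, Nim-value = 15
Branch 2: length 14, Nim-value = 14
Branch 3: length 5, Nim-value = 5
Total Nim-value = XOR of all branch values:
0 XOR 15 = 15
15 XOR 14 = 1
1 XOR 5 = 4
Nim-value of the tree = 4

4


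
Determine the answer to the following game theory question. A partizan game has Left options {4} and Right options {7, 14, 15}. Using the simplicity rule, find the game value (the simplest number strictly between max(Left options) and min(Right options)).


Left options: {4}, max = 4
Right options: {7, 14, 15}, min = 7
All options are numbers and max(Left) < min(Right), so by the simplicity theorem the value is the simplest (earliest-born) number strictly between 4 and 7.
Integers 5 through 6 all lie strictly between 4 and 7.
Among integers, the simplest (lowest birthday = smallest |n|; 0 is born on day 0, +-n on day n) is 5.
No non-integer in the interval can be simpler: if x is a non-integer in the interval, then floor(x) or ceil(x) also lies in the interval (the interval contains an integer), and both are proper prefixes of x's sign expansion, i.e. born earlier. So the game value is 5.
Game value = 5

5


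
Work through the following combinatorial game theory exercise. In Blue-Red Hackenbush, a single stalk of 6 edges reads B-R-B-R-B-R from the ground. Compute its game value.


Edges (from ground): B-R-B-R-B-R
By Berlekamp's sign-expansion rule, a Blue-Red Hackenbush stalk has the value of the surreal number whose sign sequence is the edge sequence with B -> + and R -> -.
Sign sequence: +-+-+-
Trace the sign expansion in the surreal number tree, starting from 0:
Edge 1: B (sign +) -> bounds (0, +inf), value = 1
Edge 2: R (sign -) -> bounds (0, 1), value = 1/2
Edge 3: B (sign +) -> bounds (1/2, 1), value = 3/4
Edge 4: R (sign -) -> bounds (1/2, 3/4), value = 5/8
Edge 5: B (sign +) -> bounds (5/8, 3/4), value = 11/16
Edge 6: R (sign -) -> bounds (5/8, 11/16), value = 21/32
Game value = 21/32

21/32


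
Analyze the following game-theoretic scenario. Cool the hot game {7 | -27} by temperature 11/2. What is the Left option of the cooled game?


Original game: {7 | -27} (a switch {a | b} with a > b).
Cooling by t (for t below the temperature (a - b)/2 = 17) taxes each move by t: {a | b} cooled by t is {a - t | b + t}.
Cooling amount: t = 11/2
Cooled Left option: 7 - 11/2 = 3/2
Cooled Right option: -27 + 11/2 = -43/2
Cooled game: {3/2 | -43/2}
Left option = 3/2

3/2


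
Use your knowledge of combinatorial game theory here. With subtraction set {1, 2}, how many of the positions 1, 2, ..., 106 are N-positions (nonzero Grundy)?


Subtraction set S = {1, 2}, so G(n) = n mod 3.
G(n) = 0 when n is a multiple of 3.
Multiples of 3 in [1, 106]: 35
N-positions (nonzero Grundy) = 106 - 35 = 71

71


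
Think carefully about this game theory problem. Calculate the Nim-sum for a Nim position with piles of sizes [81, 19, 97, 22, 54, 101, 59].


We need the XOR (exclusive or) of all pile sizes.
After XOR-ing pile 1 (size 81): 0 XOR 81 = 81
After XOR-ing pile 2 (size 19): 81 XOR 19 = 66
After XOR-ing pile 3 (size 97): 66 XOR 97 = 35
After XOR-ing pile 4 (size 22): 35 XOR 22 = 53
After XOR-ing pile 5 (size 54): 53 XOR 54 = 3
After XOR-ing pile 6 (size 101): 3 XOR 101 = 102
After XOR-ing pile 7 (size 59): 102 XOR 59 = 93
The Nim-value of this position is 93.

93


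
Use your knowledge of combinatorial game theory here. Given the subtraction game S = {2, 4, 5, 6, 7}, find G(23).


The subtraction set is S = {2, 4, 5, 6, 7}.
G(k) = mex{ G(k - s) : s in S, s <= k }. We compute iteratively: G(0) = 0.
G(1) = mex({}) = 0
G(2) = mex({0}) = 1
G(3) = mex({0}) = 1
G(4) = mex({0, 1}) = 2
G(5) = mex({0, 1}) = 2
G(6) = mex({0, 1, 2}) = 3
G(7) = mex({0, 1, 2}) = 3
G(8) = mex({0, 1, 2, 3}) = 4
G(9) = mex({1, 2, 3}) = 0
G(10) = mex({1, 2, 3, 4}) = 0
G(11) = mex({0, 2, 3}) = 1
G(12) = mex({0, 2, 3, 4}) = 1
G(13) = mex({0, 1, 3, 4}) = 2
G(14) = mex({0, 1, 3, 4}) = 2
G(15) = mex({0, 1, 2, 4}) = 3
Observe that G(9)..G(15) = 0, 0, 1, 1, 2, 2, 3 repeats G(0)..G(6) = 0, 0, 1, 1, 2, 2, 3.
For k >= max(S) = 7, G(k) is determined by the previous 7 values G(k-7)..G(k-1); a window of 7 consecutive values has recurred shifted by 9, so by induction G(k + 9) = G(k) for all k >= 0: the sequence is periodic from the start with period 9.
One period: G(0..8) = 0, 0, 1, 1, 2, 2, 3, 3, 4.
23 mod 9 = 5, so G(23) = G(5) = 2.

2


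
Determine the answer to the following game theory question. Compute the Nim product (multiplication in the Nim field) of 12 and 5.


Nim multiplication is bilinear over XOR: (u XOR v) * w = (u*w) XOR (v*w).
So we split each operand into its bit components and XOR the pairwise Nim products.
12 = 4 + 8 (as XOR of powers of 2).
5 = 1 + 4 (as XOR of powers of 2).
Using the standard Nim-product table on single bits:
  2*2 = 3,   2*4 = 8,   2*8 = 12,
  4*4 = 6,   4*8 = 11,  8*8 = 13,
and  1*x = x (identity), k*l = l*k (commutative).
Pairwise Nim products:
  4 * 1 = 4
  4 * 4 = 6
  8 * 1 = 8
  8 * 4 = 11
XOR them: 4 XOR 6 XOR 8 XOR 11 = 1.
Result: 12 * 5 = 1 (in Nim).

1


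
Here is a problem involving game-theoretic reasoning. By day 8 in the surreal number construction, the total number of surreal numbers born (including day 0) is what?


Day 0: {|} = 0 is born. Count = 1.
Day n: the number of surreal numbers born by day n is 2^(n+1) - 1.
By day 0: 2^1 - 1 = 1
By day 1: 2^2 - 1 = 3
By day 2: 2^3 - 1 = 7
By day 3: 2^4 - 1 = 15
By day 4: 2^5 - 1 = 31
By day 5: 2^6 - 1 = 63
By day 6: 2^7 - 1 = 127
By day 7: 2^8 - 1 = 255
By day 8: 2^9 - 1 = 511
By day 8: 511 surreal numbers.

511


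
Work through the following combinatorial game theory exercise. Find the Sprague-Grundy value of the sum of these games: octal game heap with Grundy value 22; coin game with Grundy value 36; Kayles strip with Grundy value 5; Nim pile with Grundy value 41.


By the Sprague-Grundy theorem, the Grundy value of a sum of games is the XOR of individual Grundy values.
octal game heap: Grundy value = 22. Running XOR: 0 XOR 22 = 22
coin game: Grundy value = 36. Running XOR: 22 XOR 36 = 50
Kayles strip: Grundy value = 5. Running XOR: 50 XOR 5 = 55
Nim pile: Grundy value = 41. Running XOR: 55 XOR 41 = 30
The combined Grundy value is 30.

30


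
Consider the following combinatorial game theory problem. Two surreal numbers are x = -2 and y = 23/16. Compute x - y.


x = -2, y = 23/16
Converting to common denominator: 16
x = -32/16, y = 23/16
x - y = -2 - 23/16 = -55/16

-55/16


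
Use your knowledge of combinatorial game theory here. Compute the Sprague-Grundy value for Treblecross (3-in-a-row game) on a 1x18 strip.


Treblecross: place X on empty cells; 3-in-a-row wins.
Playing within two cells of an existing X lets the opponent win at once, so sensible play treats the cells i-2..i+2 around each X as dead. The player left with no safe cell loses, so this is a normal-play take-away game on strips of safe cells.
Placing X at cell i (0-indexed) of a strip of k safe cells leaves independent strips of sizes max(0, i-2) and max(0, k-i-3). Hence G(k) = mex{ G(max(0,i-2)) XOR G(max(0,k-i-3)) : 0 <= i < k }, with G(0) = 0.
G(1): splits (0,0):0^0=0 -> mex({0}) = 1
G(2): splits (0,0):0^0=0 -> mex({0}) = 1
G(3): splits (0,0):0^0=0 -> mex({0}) = 1
G(4): splits (0,1):0^1=1 (0,0):0^0=0 -> mex({0, 1}) = 2
G(5): splits (0,2):0^1=1 (0,1):0^1=1 (0,0):0^0=0 -> mex({0, 1}) = 2
G(6) = mex({1}) = 0
G(7) = mex({0, 1, 2}) = 3
G(8) = mex({0, 1, 2}) = 3
G(9) = mex({0, 2}) = 1
G(10) = mex({0, 2, 3}) = 1
G(11) = mex({0, 3}) = 1
G(12) = mex({1, 3}) = 0
G(13) = mex({0, 1, 2, 3}) = 4
G(14) = mex({0, 1, 2}) = 3
G(15) = mex({0, 1, 2}) = 3
G(16) = mex({0, 1, 2, 4}) = 3
G(17) = mex({0, 1, 3, 4}) = 2
G(18) = mex({0, 1, 3, 4}) = 2
Therefore G(18) = 2.

2


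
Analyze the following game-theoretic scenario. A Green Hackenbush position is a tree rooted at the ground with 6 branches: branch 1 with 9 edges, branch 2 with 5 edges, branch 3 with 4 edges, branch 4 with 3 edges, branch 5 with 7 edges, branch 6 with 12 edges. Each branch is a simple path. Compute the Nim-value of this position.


The tree has 6 branches from the ground vertex.
In Green Hackenbush, the Nim-value of a simple path of length k is k.
Branch 1: length 9, Nim-value = 9
Branch 2: length 5, Nim-value = 5
Branch 3: length 4, Nim-value = 4
Branch 4: length 3, Nim-value = 3
Branch 5: length 7, Nim-value = 7
Branch 6: length 12, Nim-value = 12
Total Nim-value = XOR of all branch values:
0 XOR 9 = 9
9 XOR 5 = 12
12 XOR 4 = 8
8 XOR 3 = 11
11 XOR 7 = 12
12 XOR 12 = 0
Nim-value of the tree = 0

0


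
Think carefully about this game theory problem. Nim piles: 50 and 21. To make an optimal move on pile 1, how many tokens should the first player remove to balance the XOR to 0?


Piles: 50 and 21
Current XOR: 50 XOR 21 = 39 (non-zero, so this is an N-position).
To make the XOR zero, we need to find a move that balances the piles.
For pile 1 (size 50): target = 50 XOR 39 = 21
We reduce pile 1 from 50 to 21.
Tokens removed: 50 - 21 = 29
Verification: 21 XOR 21 = 0

29


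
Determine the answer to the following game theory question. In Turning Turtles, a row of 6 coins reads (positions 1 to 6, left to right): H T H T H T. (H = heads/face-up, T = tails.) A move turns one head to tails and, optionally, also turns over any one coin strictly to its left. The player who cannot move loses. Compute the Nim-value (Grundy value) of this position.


Coins: H T H T H T
Key fact: a single head at position k behaves exactly like a Nim heap of size k (turning it to T and optionally flipping a coin at j < k corresponds to moving the heap from k to j, or to 0), and heads combine as a disjunctive sum (two heads at the same place would cancel, matching j XOR j = 0). So the Nim-value is the XOR of the 1-indexed positions of the heads.
Face-up positions (1-indexed): [1, 3, 5]
XOR 0 with 1: 0 XOR 1 = 1
XOR 1 with 3: 1 XOR 3 = 2
XOR 2 with 5: 2 XOR 5 = 7
Nim-value = 7

7


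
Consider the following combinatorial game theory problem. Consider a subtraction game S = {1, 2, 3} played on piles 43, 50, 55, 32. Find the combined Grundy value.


Subtraction set: {1, 2, 3}
For this subtraction set, G(n) = n mod 4 (period = max + 1 = 4).
Pile 1 (size 43): G(43) = 43 mod 4 = 3
Pile 2 (size 50): G(50) = 50 mod 4 = 2
Pile 3 (size 55): G(55) = 55 mod 4 = 3
Pile 4 (size 32): G(32) = 32 mod 4 = 0
Total Grundy value = XOR of all: 3 XOR 2 XOR 3 XOR 0 = 2

2


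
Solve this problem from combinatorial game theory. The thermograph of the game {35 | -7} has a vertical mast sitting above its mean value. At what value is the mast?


Game = {35 | -7}, a switch {a | b} with numbers a > b.
Its thermograph has left wall a - t and right wall b + t, which meet at t = (a - b)/2, where both equal (a + b)/2. So the mast (mean value) is at (a + b)/2.
Mean = (35 + (-7))/2 = 28/2 = 14

14


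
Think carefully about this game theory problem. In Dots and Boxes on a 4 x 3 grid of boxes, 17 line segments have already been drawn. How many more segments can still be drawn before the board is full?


Grid: 4 x 3 boxes, i.e. 5 rows and 4 columns of dots.
Horizontal edges: (rows + 1) * cols = 5 * 3 = 15
Vertical edges: rows * (cols + 1) = 4 * 4 = 16
Total edges: 15 + 16 = 31
Edges drawn: 17
Remaining: 31 - 17 = 14

14


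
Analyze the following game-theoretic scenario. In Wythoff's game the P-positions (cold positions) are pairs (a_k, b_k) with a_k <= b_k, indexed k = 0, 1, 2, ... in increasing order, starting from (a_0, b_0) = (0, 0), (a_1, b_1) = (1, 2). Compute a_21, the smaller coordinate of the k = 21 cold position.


By Wythoff's theorem, a_k = floor(k * phi) and b_k = floor(k * phi^2) = a_k + k, where phi = (1 + sqrt(5))/2 is the golden ratio.
phi = (1 + sqrt(5))/2 = 1.618034
k = 21
k * phi = 21 * 1.618034 = 33.978714
a_21 = floor(k * phi) = 33

33


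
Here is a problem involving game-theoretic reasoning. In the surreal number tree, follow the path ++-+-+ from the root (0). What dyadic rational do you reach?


Sign expansion: ++-+-+
Rule: track bounds (lo, hi), initially (-inf, +inf). On '+', the current value becomes lo and we move to the simplest number in (value, hi): value + 1 if hi = +inf, otherwise the midpoint (value + hi)/2. On '-', the current value becomes hi and we move to value - 1 if lo = -inf, otherwise the midpoint (lo + value)/2.
Start at 0.
Step 1: sign = +, move right. Bounds: (0, +inf). Value = 1
Step 2: sign = +, move right. Bounds: (1, +inf). Value = 2
Step 3: sign = -, move left. Bounds: (1, 2). Value = 3/2
Step 4: sign = +, move right. Bounds: (3/2, 2). Value = 7/4
Step 5: sign = -, move left. Bounds: (3/2, 7/4). Value = 13/8
Step 6: sign = +, move right. Bounds: (13/8, 7/4). Value = 27/16
The surreal number with sign expansion ++-+-+ is 27/16.

27/16


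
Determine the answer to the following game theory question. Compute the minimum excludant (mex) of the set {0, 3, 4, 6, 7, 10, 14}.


Set = {0, 3, 4, 6, 7, 10, 14}
0 is in the set.
1 is NOT in the set. This is the mex.
mex = 1

1


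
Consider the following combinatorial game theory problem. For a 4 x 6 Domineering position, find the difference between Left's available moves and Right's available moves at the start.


Board is 4 x 6 (rows x cols).
Left (vertical) placements: (rows-1) * cols = 3 * 6 = 18
Right (horizontal) placements: rows * (cols-1) = 4 * 5 = 20
Advantage = Left - Right = 18 - 20 = -2

-2


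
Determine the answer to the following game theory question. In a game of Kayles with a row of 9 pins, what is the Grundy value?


Kayles: a move removes 1 or 2 adjacent pins from a contiguous row.
Removing pins from a row of k leaves two independent rows (a, b) with a + b = k - 1 (one pin) or a + b = k - 2 (two pins); an end removal gives a = 0.
By Sprague-Grundy, G(k) = mex{ G(a) XOR G(b) } over all these splits. G(0) = 0.
G(1): splits (0,0):0^0=0 -> mex({0}) = 1
G(2): splits (0,1):0^1=1 (0,0):0^0=0 -> mex({0, 1}) = 2
G(3): splits (0,2):0^2=2 (1,1):1^1=0 (0,1):0^1=1 -> mex({0, 1, 2}) = 3
G(4): splits (0,3):0^3=3 (1,2):1^2=3 (0,2):0^2=2 (1,1):1^1=0 -> mex({0, 2, 3}) = 1
G(5): splits (0,4):0^1=1 (1,3):1^3=2 (2,2):2^2=0 (0,3):0^3=3 (1,2):1^2=3 -> mex({0, 1, 2, 3}) = 4
G(6) = mex({0, 1, 2, 4}) = 3
G(7) = mex({0, 1, 3, 4, 5}) = 2
G(8) = mex({0, 2, 3, 5, 6}) = 1
G(9) = mex({0, 1, 2, 3, 6, 7}) = 4
Therefore G(9) = 4.

4


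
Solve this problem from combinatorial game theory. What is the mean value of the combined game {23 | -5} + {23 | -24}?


G1 = {23 | -5}, G2 = {23 | -24}
Each is a switch {a | b} with numbers a > b; its mean value is (a + b)/2, and mean value is additive over game sums: m(G1 + G2) = m(G1) + m(G2).
Mean of G1 = (23 + (-5))/2 = 18/2 = 9
Mean of G2 = (23 + (-24))/2 = -1/2 = -1/2
Mean of G1 + G2 = 9 + -1/2 = 17/2

17/2


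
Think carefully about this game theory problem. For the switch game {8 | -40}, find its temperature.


The game is {8 | -40}, a switch {a | b} with numbers a > b.
Cooling {a | b} by t gives {a - t | b + t}, which stops being hot when a - t = b + t, i.e. at t = (a - b)/2. So the temperature of a switch is (a - b)/2.
Temperature = (Left option - Right option) / 2
= (8 - (-40)) / 2
= 48 / 2
= 24

24


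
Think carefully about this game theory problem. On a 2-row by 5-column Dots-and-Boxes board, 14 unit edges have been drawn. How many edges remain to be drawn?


Grid: 2 x 5 boxes, i.e. 3 rows and 6 columns of dots.
Horizontal edges: (rows + 1) * cols = 3 * 5 = 15
Vertical edges: rows * (cols + 1) = 2 * 6 = 12
Total edges: 15 + 12 = 27
Edges drawn: 14
Remaining: 27 - 14 = 13

13


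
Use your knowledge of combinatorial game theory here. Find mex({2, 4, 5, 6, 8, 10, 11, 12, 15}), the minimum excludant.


Set = {2, 4, 5, 6, 8, 10, 11, 12, 15}
0 is NOT in the set. This is the mex.
mex = 0

0


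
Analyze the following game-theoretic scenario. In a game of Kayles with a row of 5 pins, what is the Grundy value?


Kayles: a move removes 1 or 2 adjacent pins from a contiguous row.
Removing pins from a row of k leaves two independent rows (a, b) with a + b = k - 1 (one pin) or a + b = k - 2 (two pins); an end removal gives a = 0.
By Sprague-Grundy, G(k) = mex{ G(a) XOR G(b) } over all these splits. G(0) = 0.
G(1): splits (0,0):0^0=0 -> mex({0}) = 1
G(2): splits (0,1):0^1=1 (0,0):0^0=0 -> mex({0, 1}) = 2
G(3): splits (0,2):0^2=2 (1,1):1^1=0 (0,1):0^1=1 -> mex({0, 1, 2}) = 3
G(4): splits (0,3):0^3=3 (1,2):1^2=3 (0,2):0^2=2 (1,1):1^1=0 -> mex({0, 2, 3}) = 1
G(5): splits (0,4):0^1=1 (1,3):1^3=2 (2,2):2^2=0 (0,3):0^3=3 (1,2):1^2=3 -> mex({0, 1, 2, 3}) = 4
Therefore G(5) = 4.

4


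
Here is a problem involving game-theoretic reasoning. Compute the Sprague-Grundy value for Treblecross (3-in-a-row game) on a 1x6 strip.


Treblecross: place X on empty cells; 3-in-a-row wins.
Playing within two cells of an existing X lets the opponent win at once, so sensible play treats the cells i-2..i+2 around each X as dead. The player left with no safe cell loses, so this is a normal-play take-away game on strips of safe cells.
Placing X at cell i (0-indexed) of a strip of k safe cells leaves independent strips of sizes max(0, i-2) and max(0, k-i-3). Hence G(k) = mex{ G(max(0,i-2)) XOR G(max(0,k-i-3)) : 0 <= i < k }, with G(0) = 0.
G(1): splits (0,0):0^0=0 -> mex({0}) = 1
G(2): splits (0,0):0^0=0 -> mex({0}) = 1
G(3): splits (0,0):0^0=0 -> mex({0}) = 1
G(4): splits (0,1):0^1=1 (0,0):0^0=0 -> mex({0, 1}) = 2
G(5): splits (0,2):0^1=1 (0,1):0^1=1 (0,0):0^0=0 -> mex({0, 1}) = 2
G(6) = mex({1}) = 0
Therefore G(6) = 0.

0


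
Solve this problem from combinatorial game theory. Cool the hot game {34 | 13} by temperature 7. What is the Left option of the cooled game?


Original game: {34 | 13} (a switch {a | b} with a > b).
Cooling by t (for t below the temperature (a - b)/2 = 21/2) taxes each move by t: {a | b} cooled by t is {a - t | b + t}.
Cooling amount: t = 7
Cooled Left option: 34 - 7 = 27
Cooled Right option: 13 + 7 = 20
Cooled game: {27 | 20}
Left option = 27

27


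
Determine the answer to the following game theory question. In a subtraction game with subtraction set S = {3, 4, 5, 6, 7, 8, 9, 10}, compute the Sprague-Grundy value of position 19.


The subtraction set is S = {3, 4, 5, 6, 7, 8, 9, 10}.
G(k) = mex{ G(k - s) : s in S, s <= k }. We compute iteratively: G(0) = 0.
G(1) = mex({}) = 0
G(2) = mex({}) = 0
G(3) = mex({0}) = 1
G(4) = mex({0}) = 1
G(5) = mex({0}) = 1
G(6) = mex({0, 1}) = 2
G(7) = mex({0, 1}) = 2
G(8) = mex({0, 1}) = 2
G(9) = mex({0, 1, 2}) = 3
G(10) = mex({0, 1, 2}) = 3
G(11) = mex({0, 1, 2}) = 3
G(12) = mex({0, 1, 2, 3}) = 4
G(13) = mex({1, 2, 3}) = 0
G(14) = mex({1, 2, 3}) = 0
G(15) = mex({1, 2, 3, 4}) = 0
G(16) = mex({0, 2, 3, 4}) = 1
G(17) = mex({0, 2, 3, 4}) = 1
G(18) = mex({0, 2, 3, 4}) = 1
G(19) = mex({0, 1, 3, 4}) = 2
Therefore G(19) = 2.

2


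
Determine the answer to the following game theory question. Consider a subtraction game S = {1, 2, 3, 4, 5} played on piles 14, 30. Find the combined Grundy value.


Subtraction set: {1, 2, 3, 4, 5}
For this subtraction set, G(n) = n mod 6 (period = max + 1 = 6).
Pile 1 (size 14): G(14) = 14 mod 6 = 2
Pile 2 (size 30): G(30) = 30 mod 6 = 0
Total Grundy value = XOR of all: 2 XOR 0 = 2

2


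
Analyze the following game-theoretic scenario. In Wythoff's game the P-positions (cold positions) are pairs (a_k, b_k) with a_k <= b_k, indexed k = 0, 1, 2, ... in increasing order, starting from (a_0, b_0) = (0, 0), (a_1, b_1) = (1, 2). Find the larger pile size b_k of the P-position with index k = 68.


By Wythoff's theorem, a_k = floor(k * phi) and b_k = floor(k * phi^2) = a_k + k, where phi = (1 + sqrt(5))/2 is the golden ratio.
phi = (1 + sqrt(5))/2 = 1.618034
phi^2 = phi + 1 = 2.618034
k = 68
k * phi^2 = 68 * 2.618034 = 178.026311
b_68 = floor(k * phi^2) = 178 (check: a_68 + k = 110 + 68 = 178)

178


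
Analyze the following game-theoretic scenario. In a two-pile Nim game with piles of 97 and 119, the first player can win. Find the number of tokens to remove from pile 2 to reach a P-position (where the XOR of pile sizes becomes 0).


Piles: 97 and 119
Current XOR: 97 XOR 119 = 22 (non-zero, so this is an N-position).
To make the XOR zero, we need to find a move that balances the piles.
For pile 2 (size 119): target = 119 XOR 22 = 97
We reduce pile 2 from 119 to 97.
Tokens removed: 119 - 97 = 22
Verification: 97 XOR 97 = 0

22


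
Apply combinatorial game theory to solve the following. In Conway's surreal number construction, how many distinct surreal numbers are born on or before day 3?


Day 0: {|} = 0 is born. Count = 1.
Day n: the number of surreal numbers born by day n is 2^(n+1) - 1.
By day 0: 2^1 - 1 = 1
By day 1: 2^2 - 1 = 3
By day 2: 2^3 - 1 = 7
By day 3: 2^4 - 1 = 15
By day 3: 15 surreal numbers.

15


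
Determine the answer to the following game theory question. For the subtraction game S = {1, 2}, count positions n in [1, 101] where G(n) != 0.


Subtraction set S = {1, 2}, so G(n) = n mod 3.
G(n) = 0 when n is a multiple of 3.
Multiples of 3 in [1, 101]: 33
N-positions (nonzero Grundy) = 101 - 33 = 68

68


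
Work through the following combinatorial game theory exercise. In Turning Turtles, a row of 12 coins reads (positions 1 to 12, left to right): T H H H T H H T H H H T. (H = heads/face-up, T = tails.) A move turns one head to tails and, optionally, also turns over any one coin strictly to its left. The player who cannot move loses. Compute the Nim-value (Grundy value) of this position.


Coins: T H H H T H H T H H H T
Key fact: a single head at position k behaves exactly like a Nim heap of size k (turning it to T and optionally flipping a coin at j < k corresponds to moving the heap from k to j, or to 0), and heads combine as a disjunctive sum (two heads at the same place would cancel, matching j XOR j = 0). So the Nim-value is the XOR of the 1-indexed positions of the heads.
Face-up positions (1-indexed): [2, 3, 4, 6, 7, 9, 10, 11]
XOR 0 with 2: 0 XOR 2 = 2
XOR 2 with 3: 2 XOR 3 = 1
XOR 1 with 4: 1 XOR 4 = 5
XOR 5 with 6: 5 XOR 6 = 3
XOR 3 with 7: 3 XOR 7 = 4
XOR 4 with 9: 4 XOR 9 = 13
XOR 13 with 10: 13 XOR 10 = 7
XOR 7 with 11: 7 XOR 11 = 12
Nim-value = 12

12


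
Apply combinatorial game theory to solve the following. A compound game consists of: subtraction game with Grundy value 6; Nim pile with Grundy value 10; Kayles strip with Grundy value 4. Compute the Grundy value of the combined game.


By the Sprague-Grundy theorem, the Grundy value of a sum of games is the XOR of individual Grundy values.
subtraction game: Grundy value = 6. Running XOR: 0 XOR 6 = 6
Nim pile: Grundy value = 10. Running XOR: 6 XOR 10 = 12
Kayles strip: Grundy value = 4. Running XOR: 12 XOR 4 = 8
The combined Grundy value is 8.

8


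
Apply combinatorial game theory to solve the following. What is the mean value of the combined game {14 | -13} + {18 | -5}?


G1 = {14 | -13}, G2 = {18 | -5}
Each is a switch {a | b} with numbers a > b; its mean value is (a + b)/2, and mean value is additive over game sums: m(G1 + G2) = m(G1) + m(G2).
Mean of G1 = (14 + (-13))/2 = 1/2 = 1/2
Mean of G2 = (18 + (-5))/2 = 13/2 = 13/2
Mean of G1 + G2 = 1/2 + 13/2 = 7

7


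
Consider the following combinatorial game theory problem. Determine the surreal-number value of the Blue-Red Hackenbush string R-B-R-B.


Edges (from ground): R-B-R-B
By Berlekamp's sign-expansion rule, a Blue-Red Hackenbush stalk has the value of the surreal number whose sign sequence is the edge sequence with B -> + and R -> -.
Sign sequence: -+-+
Trace the sign expansion in the surreal number tree, starting from 0:
Edge 1: R (sign -) -> bounds (-inf, 0), value = -1
Edge 2: B (sign +) -> bounds (-1, 0), value = -1/2
Edge 3: R (sign -) -> bounds (-1, -1/2), value = -3/4
Edge 4: B (sign +) -> bounds (-3/4, -1/2), value = -5/8
Game value = -5/8

-5/8


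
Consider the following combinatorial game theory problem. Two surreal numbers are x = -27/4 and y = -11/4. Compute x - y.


x = -27/4, y = -11/4
Converting to common denominator: 4
x = -27/4, y = -11/4
x - y = -27/4 - -11/4 = -4

-4


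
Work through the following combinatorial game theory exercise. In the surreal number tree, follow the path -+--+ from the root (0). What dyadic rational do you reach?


Sign expansion: -+--+
Rule: track bounds (lo, hi), initially (-inf, +inf). On '+', the current value becomes lo and we move to the simplest number in (value, hi): value + 1 if hi = +inf, otherwise the midpoint (value + hi)/2. On '-', the current value becomes hi and we move to value - 1 if lo = -inf, otherwise the midpoint (lo + value)/2.
Start at 0.
Step 1: sign = -, move left. Bounds: (-inf, 0). Value = -1
Step 2: sign = +, move right. Bounds: (-1, 0). Value = -1/2
Step 3: sign = -, move left. Bounds: (-1, -1/2). Value = -3/4
Step 4: sign = -, move left. Bounds: (-1, -3/4). Value = -7/8
Step 5: sign = +, move right. Bounds: (-7/8, -3/4). Value = -13/16
The surreal number with sign expansion -+--+ is -13/16.

-13/16


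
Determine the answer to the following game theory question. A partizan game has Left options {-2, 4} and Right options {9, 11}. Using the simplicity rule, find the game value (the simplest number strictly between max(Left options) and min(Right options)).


Left options: {-2, 4}, max = 4
Right options: {9, 11}, min = 9
All options are numbers and max(Left) < min(Right), so by the simplicity theorem the value is the simplest (earliest-born) number strictly between 4 and 9.
Integers 5 through 8 all lie strictly between 4 and 9.
Among integers, the simplest (lowest birthday = smallest |n|; 0 is born on day 0, +-n on day n) is 5.
No non-integer in the interval can be simpler: if x is a non-integer in the interval, then floor(x) or ceil(x) also lies in the interval (the interval contains an integer), and both are proper prefixes of x's sign expansion, i.e. born earlier. So the game value is 5.
Game value = 5

5


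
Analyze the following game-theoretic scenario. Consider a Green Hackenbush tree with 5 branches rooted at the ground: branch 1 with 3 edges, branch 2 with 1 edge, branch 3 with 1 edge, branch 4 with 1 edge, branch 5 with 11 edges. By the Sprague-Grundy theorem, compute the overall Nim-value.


The tree has 5 branches from the ground vertex.
In Green Hackenbush, the Nim-value of a simple path of length k is k.
Branch 1: length 3, Nim-value = 3
Branch 2: length 1, Nim-value = 1
Branch 3: length 1, Nim-value = 1
Branch 4: length 1, Nim-value = 1
Branch 5: length 11, Nim-value = 11
Total Nim-value = XOR of all branch values:
0 XOR 3 = 3
3 XOR 1 = 2
2 XOR 1 = 3
3 XOR 1 = 2
2 XOR 11 = 9
Nim-value of the tree = 9

9


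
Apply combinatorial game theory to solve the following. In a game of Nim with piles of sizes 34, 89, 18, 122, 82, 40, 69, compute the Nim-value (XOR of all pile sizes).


We need the XOR (exclusive or) of all pile sizes.
After XOR-ing pile 1 (size 34): 0 XOR 34 = 34
After XOR-ing pile 2 (size 89): 34 XOR 89 = 123
After XOR-ing pile 3 (size 18): 123 XOR 18 = 105
After XOR-ing pile 4 (size 122): 105 XOR 122 = 19
After XOR-ing pile 5 (size 82): 19 XOR 82 = 65
After XOR-ing pile 6 (size 40): 65 XOR 40 = 105
After XOR-ing pile 7 (size 69): 105 XOR 69 = 44
The Nim-value of this position is 44.

44


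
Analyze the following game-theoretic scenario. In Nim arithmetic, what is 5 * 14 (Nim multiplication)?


Nim multiplication is bilinear over XOR: (u XOR v) * w = (u*w) XOR (v*w).
So we split each operand into its bit components and XOR the pairwise Nim products.
5 = 1 + 4 (as XOR of powers of 2).
14 = 2 + 4 + 8 (as XOR of powers of 2).
Using the standard Nim-product table on single bits:
  2*2 = 3,   2*4 = 8,   2*8 = 12,
  4*4 = 6,   4*8 = 11,  8*8 = 13,
and  1*x = x (identity), k*l = l*k (commutative).
Pairwise Nim products:
  1 * 2 = 2
  1 * 4 = 4
  1 * 8 = 8
  4 * 2 = 8
  4 * 4 = 6
  4 * 8 = 11
XOR them: 2 XOR 4 XOR 8 XOR 8 XOR 6 XOR 11 = 11.
Result: 5 * 14 = 11 (in Nim).

11


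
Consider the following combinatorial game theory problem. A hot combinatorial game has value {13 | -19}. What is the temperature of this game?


The game is {13 | -19}, a switch {a | b} with numbers a > b.
Cooling {a | b} by t gives {a - t | b + t}, which stops being hot when a - t = b + t, i.e. at t = (a - b)/2. So the temperature of a switch is (a - b)/2.
Temperature = (Left option - Right option) / 2
= (13 - (-19)) / 2
= 32 / 2
= 16

16


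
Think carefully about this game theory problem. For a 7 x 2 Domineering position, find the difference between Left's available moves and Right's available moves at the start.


Board is 7 x 2 (rows x cols).
Left (vertical) placements: (rows-1) * cols = 6 * 2 = 12
Right (horizontal) placements: rows * (cols-1) = 7 * 1 = 7
Advantage = Left - Right = 12 - 7 = 5

5


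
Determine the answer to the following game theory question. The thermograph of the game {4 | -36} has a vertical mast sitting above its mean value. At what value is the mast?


Game = {4 | -36}, a switch {a | b} with numbers a > b.
Its thermograph has left wall a - t and right wall b + t, which meet at t = (a - b)/2, where both equal (a + b)/2. So the mast (mean value) is at (a + b)/2.
Mean = (4 + (-36))/2 = -32/2 = -16

-16


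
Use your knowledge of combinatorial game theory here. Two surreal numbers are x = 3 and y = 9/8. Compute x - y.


x = 3, y = 9/8
Converting to common denominator: 8
x = 24/8, y = 9/8
x - y = 3 - 9/8 = 15/8

15/8


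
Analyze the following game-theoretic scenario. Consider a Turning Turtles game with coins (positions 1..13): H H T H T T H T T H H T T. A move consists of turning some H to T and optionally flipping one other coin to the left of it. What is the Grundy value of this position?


Coins: H H T H T T H T T H H T T
Key fact: a single head at position k behaves exactly like a Nim heap of size k (turning it to T and optionally flipping a coin at j < k corresponds to moving the heap from k to j, or to 0), and heads combine as a disjunctive sum (two heads at the same place would cancel, matching j XOR j = 0). So the Nim-value is the XOR of the 1-indexed positions of the heads.
Face-up positions (1-indexed): [1, 2, 4, 7, 10, 11]
XOR 0 with 1: 0 XOR 1 = 1
XOR 1 with 2: 1 XOR 2 = 3
XOR 3 with 4: 3 XOR 4 = 7
XOR 7 with 7: 7 XOR 7 = 0
XOR 0 with 10: 0 XOR 10 = 10
XOR 10 with 11: 10 XOR 11 = 1
Nim-value = 1

1


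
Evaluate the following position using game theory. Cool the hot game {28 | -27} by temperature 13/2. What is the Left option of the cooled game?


Original game: {28 | -27} (a switch {a | b} with a > b).
Cooling by t (for t below the temperature (a - b)/2 = 55/2) taxes each move by t: {a | b} cooled by t is {a - t | b + t}.
Cooling amount: t = 13/2
Cooled Left option: 28 - 13/2 = 43/2
Cooled Right option: -27 + 13/2 = -41/2
Cooled game: {43/2 | -41/2}
Left option = 43/2

43/2


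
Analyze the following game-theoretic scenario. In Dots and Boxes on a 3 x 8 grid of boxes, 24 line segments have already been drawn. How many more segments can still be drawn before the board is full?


Grid: 3 x 8 boxes, i.e. 4 rows and 9 columns of dots.
Horizontal edges: (rows + 1) * cols = 4 * 8 = 32
Vertical edges: rows * (cols + 1) = 3 * 9 = 27
Total edges: 32 + 27 = 59
Edges drawn: 24
Remaining: 59 - 24 = 35

35


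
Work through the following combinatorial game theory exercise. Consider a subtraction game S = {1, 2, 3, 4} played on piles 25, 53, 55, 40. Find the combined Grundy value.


Subtraction set: {1, 2, 3, 4}
For this subtraction set, G(n) = n mod 5 (period = max + 1 = 5).
Pile 1 (size 25): G(25) = 25 mod 5 = 0
Pile 2 (size 53): G(53) = 53 mod 5 = 3
Pile 3 (size 55): G(55) = 55 mod 5 = 0
Pile 4 (size 40): G(40) = 40 mod 5 = 0
Total Grundy value = XOR of all: 0 XOR 3 XOR 0 XOR 0 = 3

3


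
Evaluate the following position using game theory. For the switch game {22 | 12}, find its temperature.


The game is {22 | 12}, a switch {a | b} with numbers a > b.
Cooling {a | b} by t gives {a - t | b + t}, which stops being hot when a - t = b + t, i.e. at t = (a - b)/2. So the temperature of a switch is (a - b)/2.
Temperature = (Left option - Right option) / 2
= (22 - (12)) / 2
= 10 / 2
= 5

5


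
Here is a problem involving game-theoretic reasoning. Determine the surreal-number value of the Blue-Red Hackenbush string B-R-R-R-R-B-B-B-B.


Edges (from ground): B-R-R-R-R-B-B-B-B
By Berlekamp's sign-expansion rule, a Blue-Red Hackenbush stalk has the value of the surreal number whose sign sequence is the edge sequence with B -> + and R -> -.
Sign sequence: +----++++
Trace the sign expansion in the surreal number tree, starting from 0:
Edge 1: B (sign +) -> bounds (0, +inf), value = 1
Edge 2: R (sign -) -> bounds (0, 1), value = 1/2
Edge 3: R (sign -) -> bounds (0, 1/2), value = 1/4
Edge 4: R (sign -) -> bounds (0, 1/4), value = 1/8
Edge 5: R (sign -) -> bounds (0, 1/8), value = 1/16
Edge 6: B (sign +) -> bounds (1/16, 1/8), value = 3/32
Edge 7: B (sign +) -> bounds (3/32, 1/8), value = 7/64
Edge 8: B (sign +) -> bounds (7/64, 1/8), value = 15/128
Edge 9: B (sign +) -> bounds (15/128, 1/8), value = 31/256
Game value = 31/256

31/256


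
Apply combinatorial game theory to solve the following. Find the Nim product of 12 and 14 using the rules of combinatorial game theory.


Nim multiplication is bilinear over XOR: (u XOR v) * w = (u*w) XOR (v*w).
So we split each operand into its bit components and XOR the pairwise Nim products.
12 = 4 + 8 (as XOR of powers of 2).
14 = 2 + 4 + 8 (as XOR of powers of 2).
Using the standard Nim-product table on single bits:
  2*2 = 3,   2*4 = 8,   2*8 = 12,
  4*4 = 6,   4*8 = 11,  8*8 = 13,
and  1*x = x (identity), k*l = l*k (commutative).
Pairwise Nim products:
  4 * 2 = 8
  4 * 4 = 6
  4 * 8 = 11
  8 * 2 = 12
  8 * 4 = 11
  8 * 8 = 13
XOR them: 8 XOR 6 XOR 11 XOR 12 XOR 11 XOR 13 = 15.
Result: 12 * 14 = 15 (in Nim).

15


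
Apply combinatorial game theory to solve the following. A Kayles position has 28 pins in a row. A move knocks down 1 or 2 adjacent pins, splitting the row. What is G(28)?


Kayles: a move removes 1 or 2 adjacent pins from a contiguous row.
Removing pins from a row of k leaves two independent rows (a, b) with a + b = k - 1 (one pin) or a + b = k - 2 (two pins); an end removal gives a = 0.
By Sprague-Grundy, G(k) = mex{ G(a) XOR G(b) } over all these splits. G(0) = 0.
G(1): splits (0,0):0^0=0 -> mex({0}) = 1
G(2): splits (0,1):0^1=1 (0,0):0^0=0 -> mex({0, 1}) = 2
G(3): splits (0,2):0^2=2 (1,1):1^1=0 (0,1):0^1=1 -> mex({0, 1, 2}) = 3
G(4): splits (0,3):0^3=3 (1,2):1^2=3 (0,2):0^2=2 (1,1):1^1=0 -> mex({0, 2, 3}) = 1
G(5): splits (0,4):0^1=1 (1,3):1^3=2 (2,2):2^2=0 (0,3):0^3=3 (1,2):1^2=3 -> mex({0, 1, 2, 3}) = 4
G(6) = mex({0, 1, 2, 4}) = 3
G(7) = mex({0, 1, 3, 4, 5}) = 2
G(8) = mex({0, 2, 3, 5, 6}) = 1
G(9) = mex({0, 1, 2, 3, 6, 7}) = 4
G(10) = mex({0, 1, 3, 4, 5, 7}) = 2
G(11) = mex({0, 1, 2, 3, 4, 5}) = 6
G(12) = mex({0, 1, 2, 3, 5, 6, 7}) = 4
G(13) = mex({0, 2, 3, 4, 6, 7}) = 1
G(14) = mex({0, 1, 4, 5, 6, 7}) = 2
G(15) = mex({0, 1, 2, 3, 4, 5, 6}) = 7
G(16) = mex({0, 2, 3, 5, 6, 7}) = 1
G(17) = mex({0, 1, 2, 3, 5, 6, 7}) = 4
G(18) = mex({0, 1, 2, 4, 5, 6}) = 3
G(19) = mex({0, 1, 3, 4, 5, 7}) = 2
G(20) = mex({0, 2, 3, 4, 5, 6, 7}) = 1
G(21) = mex({0, 1, 2, 3, 5, 6, 7}) = 4
G(22) = mex({0, 1, 2, 3, 4, 5, 7}) = 6
G(23) = mex({0, 1, 2, 3, 4, 5, 6}) = 7
G(24) = mex({0, 1, 2, 3, 5, 6, 7}) = 4
G(25) = mex({0, 2, 3, 4, 6, 7}) = 1
G(26) = mex({0, 1, 3, 4, 5, 6, 7}) = 2
G(27) = mex({0, 1, 2, 3, 4, 5, 6, 7}) = 8
G(28) = mex({0, 1, 2, 3, 4, 6, 7, 8}) = 5
Therefore G(28) = 5.

5


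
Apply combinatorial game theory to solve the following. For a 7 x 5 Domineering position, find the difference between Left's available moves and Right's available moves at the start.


Board is 7 x 5 (rows x cols).
Left (vertical) placements: (rows-1) * cols = 6 * 5 = 30
Right (horizontal) placements: rows * (cols-1) = 7 * 4 = 28
Advantage = Left - Right = 30 - 28 = 2

2


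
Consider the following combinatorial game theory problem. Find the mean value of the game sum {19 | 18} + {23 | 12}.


G1 = {19 | 18}, G2 = {23 | 12}
Each is a switch {a | b} with numbers a > b; its mean value is (a + b)/2, and mean value is additive over game sums: m(G1 + G2) = m(G1) + m(G2).
Mean of G1 = (19 + (18))/2 = 37/2 = 37/2
Mean of G2 = (23 + (12))/2 = 35/2 = 35/2
Mean of G1 + G2 = 37/2 + 35/2 = 36

36


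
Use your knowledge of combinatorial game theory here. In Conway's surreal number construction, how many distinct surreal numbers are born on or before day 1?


Day 0: {|} = 0 is born. Count = 1.
Day n: the number of surreal numbers born by day n is 2^(n+1) - 1.
By day 0: 2^1 - 1 = 1
By day 1: 2^2 - 1 = 3
By day 1: 3 surreal numbers.

3


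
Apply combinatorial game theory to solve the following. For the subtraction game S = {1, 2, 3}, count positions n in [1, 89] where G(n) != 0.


Subtraction set S = {1, 2, 3}, so G(n) = n mod 4.
G(n) = 0 when n is a multiple of 4.
Multiples of 4 in [1, 89]: 22
N-positions (nonzero Grundy) = 89 - 22 = 67

67


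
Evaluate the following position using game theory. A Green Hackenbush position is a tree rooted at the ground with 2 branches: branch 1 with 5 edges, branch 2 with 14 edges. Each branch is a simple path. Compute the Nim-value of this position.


The tree has 2 branches from the ground vertex.
In Green Hackenbush, the Nim-value of a simple path of length k is k.
Branch 1: length 5, Nim-value = 5
Branch 2: length 14, Nim-value = 14
Total Nim-value = XOR of all branch values:
0 XOR 5 = 5
5 XOR 14 = 11
Nim-value of the tree = 11

11
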